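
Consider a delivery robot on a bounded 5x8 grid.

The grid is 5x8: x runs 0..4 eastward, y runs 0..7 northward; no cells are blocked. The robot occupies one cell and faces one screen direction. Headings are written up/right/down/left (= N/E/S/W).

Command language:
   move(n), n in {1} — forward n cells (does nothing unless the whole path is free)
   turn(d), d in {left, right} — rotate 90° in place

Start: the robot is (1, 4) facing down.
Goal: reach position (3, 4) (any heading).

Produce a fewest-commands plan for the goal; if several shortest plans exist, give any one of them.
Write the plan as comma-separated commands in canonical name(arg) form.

turn(left), move(1), move(1)

from: (1, 4) facing down
t=1 turn(left) ⇒ (1, 4) facing right
t=2 move(1) ⇒ (2, 4) facing right
t=3 move(1) ⇒ (3, 4) facing right
no 2-step plan works, so 3 is optimal.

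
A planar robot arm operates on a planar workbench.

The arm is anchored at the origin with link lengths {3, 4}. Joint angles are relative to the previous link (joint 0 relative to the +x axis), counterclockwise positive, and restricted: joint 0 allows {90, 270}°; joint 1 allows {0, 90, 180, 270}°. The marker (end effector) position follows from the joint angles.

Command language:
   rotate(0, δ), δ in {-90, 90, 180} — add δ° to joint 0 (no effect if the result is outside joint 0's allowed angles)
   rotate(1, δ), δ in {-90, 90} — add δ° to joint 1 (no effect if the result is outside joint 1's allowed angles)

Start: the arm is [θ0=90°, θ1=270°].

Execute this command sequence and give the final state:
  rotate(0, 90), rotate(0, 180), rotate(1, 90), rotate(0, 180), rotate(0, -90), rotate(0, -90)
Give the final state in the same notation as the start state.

[θ0=90°, θ1=0°]

from: [θ0=90°, θ1=270°]
1. rotate(0, 90) → [θ0=90°, θ1=270°]
2. rotate(0, 180) → [θ0=270°, θ1=270°]
3. rotate(1, 90) → [θ0=270°, θ1=0°]
4. rotate(0, 180) → [θ0=90°, θ1=0°]
5. rotate(0, -90) → [θ0=90°, θ1=0°]
6. rotate(0, -90) → [θ0=90°, θ1=0°]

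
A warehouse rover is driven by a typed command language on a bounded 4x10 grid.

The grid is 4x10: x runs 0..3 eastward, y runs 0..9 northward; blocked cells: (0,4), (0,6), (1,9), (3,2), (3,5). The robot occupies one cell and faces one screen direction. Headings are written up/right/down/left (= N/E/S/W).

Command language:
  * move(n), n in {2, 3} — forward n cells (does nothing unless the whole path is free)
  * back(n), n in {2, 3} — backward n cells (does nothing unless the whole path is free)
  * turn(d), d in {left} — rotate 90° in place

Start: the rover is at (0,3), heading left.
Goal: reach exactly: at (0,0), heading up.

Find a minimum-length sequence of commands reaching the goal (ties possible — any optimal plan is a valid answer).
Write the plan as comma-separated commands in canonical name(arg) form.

start: at (0,3), heading left
t=1 turn(left) ⇒ at (0,3), heading down
t=2 move(3) ⇒ at (0,0), heading down
t=3 turn(left) ⇒ at (0,0), heading right
t=4 turn(left) ⇒ at (0,0), heading up
shorter routes all fall short; 4 is best.

turn(left), move(3), turn(left), turn(left)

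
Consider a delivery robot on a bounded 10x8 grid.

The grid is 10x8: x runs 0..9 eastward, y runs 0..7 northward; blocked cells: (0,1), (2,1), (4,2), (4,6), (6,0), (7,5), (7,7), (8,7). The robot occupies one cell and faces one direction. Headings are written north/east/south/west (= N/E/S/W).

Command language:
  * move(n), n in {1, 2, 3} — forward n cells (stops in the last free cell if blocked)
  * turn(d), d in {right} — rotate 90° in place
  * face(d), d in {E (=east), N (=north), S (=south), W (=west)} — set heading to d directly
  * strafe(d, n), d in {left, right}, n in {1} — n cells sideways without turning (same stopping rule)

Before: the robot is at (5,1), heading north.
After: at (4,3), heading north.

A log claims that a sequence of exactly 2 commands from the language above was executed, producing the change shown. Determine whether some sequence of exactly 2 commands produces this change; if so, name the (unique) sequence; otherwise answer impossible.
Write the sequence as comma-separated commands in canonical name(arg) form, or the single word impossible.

key: running strafe(left, 1) before move(2) would end elsewhere — order is forced
begin: at (5,1), heading north
t=1 move(2) ⇒ at (5,3), heading north
t=2 strafe(left, 1) ⇒ at (4,3), heading north
no other 2-command option fits: unique.

move(2), strafe(left, 1)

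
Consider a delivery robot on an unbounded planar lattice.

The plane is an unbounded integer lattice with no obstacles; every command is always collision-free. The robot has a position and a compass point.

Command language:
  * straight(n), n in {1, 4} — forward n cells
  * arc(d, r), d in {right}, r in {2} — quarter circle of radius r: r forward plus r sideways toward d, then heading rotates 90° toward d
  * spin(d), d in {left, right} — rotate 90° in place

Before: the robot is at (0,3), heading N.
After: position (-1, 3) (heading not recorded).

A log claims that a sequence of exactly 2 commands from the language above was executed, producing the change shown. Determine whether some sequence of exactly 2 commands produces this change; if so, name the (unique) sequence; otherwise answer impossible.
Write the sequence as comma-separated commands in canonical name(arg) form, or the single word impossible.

key: running straight(1) before spin(left) would end elsewhere — order is forced
begin: at (0,3), heading N
t=1 spin(left) ⇒ at (0,3), heading W
t=2 straight(1) ⇒ at (-1,3), heading W
no other 2-command option fits: unique.

spin(left), straight(1)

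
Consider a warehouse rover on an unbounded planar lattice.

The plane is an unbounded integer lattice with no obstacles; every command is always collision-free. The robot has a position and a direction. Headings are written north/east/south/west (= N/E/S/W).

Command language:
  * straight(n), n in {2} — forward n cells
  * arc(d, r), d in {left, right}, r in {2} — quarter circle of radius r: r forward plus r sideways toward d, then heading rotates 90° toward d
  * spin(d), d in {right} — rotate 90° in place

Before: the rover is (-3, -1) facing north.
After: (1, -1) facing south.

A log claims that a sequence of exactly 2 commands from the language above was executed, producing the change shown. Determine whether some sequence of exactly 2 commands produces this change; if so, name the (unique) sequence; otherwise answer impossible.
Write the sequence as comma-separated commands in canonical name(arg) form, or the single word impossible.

key: position moved to (1,-1) AND the heading swung to S — translation plus rotation needed
t0: (-3, -1) facing north
[1] after arc(right, 2): (-1, 1) facing east
[2] after arc(right, 2): (1, -1) facing south
uniquely the one of 16 2-step routes that fits.

arc(right, 2), arc(right, 2)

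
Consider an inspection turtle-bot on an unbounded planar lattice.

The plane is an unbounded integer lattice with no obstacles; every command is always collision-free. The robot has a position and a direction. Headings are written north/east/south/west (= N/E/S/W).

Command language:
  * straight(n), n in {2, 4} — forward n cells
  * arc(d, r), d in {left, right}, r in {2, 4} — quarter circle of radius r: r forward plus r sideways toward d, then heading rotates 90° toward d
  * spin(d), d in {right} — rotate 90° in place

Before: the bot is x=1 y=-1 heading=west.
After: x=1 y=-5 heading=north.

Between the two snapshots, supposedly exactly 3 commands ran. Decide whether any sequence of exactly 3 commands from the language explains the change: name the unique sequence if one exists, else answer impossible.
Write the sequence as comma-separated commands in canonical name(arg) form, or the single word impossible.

key: running arc(left, 2) before arc(left, 4) would end elsewhere — order is forced
initial: x=1 y=-1 heading=west
1. arc(left, 4) → x=-3 y=-5 heading=south
2. arc(left, 2) → x=-1 y=-7 heading=east
3. arc(left, 2) → x=1 y=-5 heading=north
no other 3-command option fits: unique.

arc(left, 4), arc(left, 2), arc(left, 2)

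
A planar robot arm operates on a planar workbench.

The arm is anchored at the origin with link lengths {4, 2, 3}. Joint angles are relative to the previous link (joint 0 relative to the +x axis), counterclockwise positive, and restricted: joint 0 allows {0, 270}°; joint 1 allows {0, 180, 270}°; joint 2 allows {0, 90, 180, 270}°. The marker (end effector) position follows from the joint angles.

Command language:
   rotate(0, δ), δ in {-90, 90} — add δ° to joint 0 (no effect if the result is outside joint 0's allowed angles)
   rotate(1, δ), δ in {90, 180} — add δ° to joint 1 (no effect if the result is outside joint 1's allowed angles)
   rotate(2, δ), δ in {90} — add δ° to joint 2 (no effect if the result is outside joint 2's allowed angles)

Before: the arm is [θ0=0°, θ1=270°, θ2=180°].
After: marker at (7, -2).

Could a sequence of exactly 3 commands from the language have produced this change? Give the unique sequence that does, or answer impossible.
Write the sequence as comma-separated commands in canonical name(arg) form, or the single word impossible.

initial: [θ0=0°, θ1=270°, θ2=180°]
1. rotate(2, 90) → [θ0=0°, θ1=270°, θ2=270°]
2. rotate(2, 90) → [θ0=0°, θ1=270°, θ2=0°]
3. rotate(2, 90) → [θ0=0°, θ1=270°, θ2=90°]
no other 3-command option fits: unique.

rotate(2, 90), rotate(2, 90), rotate(2, 90)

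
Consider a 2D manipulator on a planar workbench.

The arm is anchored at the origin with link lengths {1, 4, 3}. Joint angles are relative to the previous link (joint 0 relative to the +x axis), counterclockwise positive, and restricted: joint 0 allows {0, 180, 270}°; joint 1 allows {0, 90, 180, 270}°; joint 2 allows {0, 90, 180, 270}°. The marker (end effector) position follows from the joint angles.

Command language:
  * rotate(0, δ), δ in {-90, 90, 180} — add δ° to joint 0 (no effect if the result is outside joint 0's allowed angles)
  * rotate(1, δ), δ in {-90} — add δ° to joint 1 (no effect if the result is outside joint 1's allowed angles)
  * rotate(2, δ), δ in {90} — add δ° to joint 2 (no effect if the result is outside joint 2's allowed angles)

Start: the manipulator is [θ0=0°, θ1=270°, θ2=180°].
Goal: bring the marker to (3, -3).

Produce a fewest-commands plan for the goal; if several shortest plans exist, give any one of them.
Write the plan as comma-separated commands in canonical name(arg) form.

rotate(1, -90), rotate(0, 180), rotate(2, 90)

begin: [θ0=0°, θ1=270°, θ2=180°]
[1] after rotate(1, -90): [θ0=0°, θ1=180°, θ2=180°]
[2] after rotate(0, 180): [θ0=180°, θ1=180°, θ2=180°]
[3] after rotate(2, 90): [θ0=180°, θ1=180°, θ2=270°]
shorter routes all fall short; 3 is best.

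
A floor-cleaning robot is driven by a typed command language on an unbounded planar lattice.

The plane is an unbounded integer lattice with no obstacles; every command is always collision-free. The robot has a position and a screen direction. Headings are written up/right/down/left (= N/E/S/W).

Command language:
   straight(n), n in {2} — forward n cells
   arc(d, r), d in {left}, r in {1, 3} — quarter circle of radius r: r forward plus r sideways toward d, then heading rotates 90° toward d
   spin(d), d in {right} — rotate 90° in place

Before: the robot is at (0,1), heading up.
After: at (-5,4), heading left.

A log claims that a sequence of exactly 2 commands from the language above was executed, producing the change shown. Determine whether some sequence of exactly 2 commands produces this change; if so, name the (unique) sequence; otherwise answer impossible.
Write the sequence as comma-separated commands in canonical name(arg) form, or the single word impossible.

key: running straight(2) before arc(left, 3) would end elsewhere — order is forced
t0: at (0,1), heading up
t=1 arc(left, 3) ⇒ at (-3,4), heading left
t=2 straight(2) ⇒ at (-5,4), heading left
all 16 alternatives checked — unique.

arc(left, 3), straight(2)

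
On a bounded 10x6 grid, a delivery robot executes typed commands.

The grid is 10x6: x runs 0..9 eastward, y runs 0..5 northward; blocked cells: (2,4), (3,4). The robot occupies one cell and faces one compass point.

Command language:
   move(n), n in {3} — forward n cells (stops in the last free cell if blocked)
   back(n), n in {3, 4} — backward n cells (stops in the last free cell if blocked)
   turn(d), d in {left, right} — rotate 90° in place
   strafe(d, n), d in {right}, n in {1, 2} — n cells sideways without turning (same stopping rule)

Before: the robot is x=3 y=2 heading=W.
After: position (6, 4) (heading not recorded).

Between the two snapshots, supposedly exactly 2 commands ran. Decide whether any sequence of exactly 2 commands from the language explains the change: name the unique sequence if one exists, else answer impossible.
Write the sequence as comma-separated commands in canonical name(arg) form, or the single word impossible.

back(3), strafe(right, 2)

key: running strafe(right, 2) before back(3) would end elsewhere — order is forced
begin: x=3 y=2 heading=W
t=1 back(3) ⇒ x=6 y=2 heading=W
t=2 strafe(right, 2) ⇒ x=6 y=4 heading=W
no other 2-command option fits: unique.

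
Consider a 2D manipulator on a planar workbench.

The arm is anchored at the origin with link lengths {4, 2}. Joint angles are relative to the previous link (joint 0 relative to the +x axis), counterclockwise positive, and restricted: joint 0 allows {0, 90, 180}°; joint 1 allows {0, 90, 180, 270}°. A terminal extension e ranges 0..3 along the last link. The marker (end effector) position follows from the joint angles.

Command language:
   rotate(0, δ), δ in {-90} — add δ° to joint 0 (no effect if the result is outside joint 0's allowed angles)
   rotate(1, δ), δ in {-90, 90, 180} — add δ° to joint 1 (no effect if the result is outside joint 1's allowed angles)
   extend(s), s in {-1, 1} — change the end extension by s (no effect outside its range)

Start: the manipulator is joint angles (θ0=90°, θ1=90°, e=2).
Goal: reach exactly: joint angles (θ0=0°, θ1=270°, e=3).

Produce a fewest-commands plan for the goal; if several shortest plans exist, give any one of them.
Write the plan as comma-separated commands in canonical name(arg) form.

extend(1), rotate(0, -90), rotate(1, 180)

initial: joint angles (θ0=90°, θ1=90°, e=2)
[1] after extend(1): joint angles (θ0=90°, θ1=90°, e=3)
[2] after rotate(0, -90): joint angles (θ0=0°, θ1=90°, e=3)
[3] after rotate(1, 180): joint angles (θ0=0°, θ1=270°, e=3)
minimal: 3 command(s), checked below 3.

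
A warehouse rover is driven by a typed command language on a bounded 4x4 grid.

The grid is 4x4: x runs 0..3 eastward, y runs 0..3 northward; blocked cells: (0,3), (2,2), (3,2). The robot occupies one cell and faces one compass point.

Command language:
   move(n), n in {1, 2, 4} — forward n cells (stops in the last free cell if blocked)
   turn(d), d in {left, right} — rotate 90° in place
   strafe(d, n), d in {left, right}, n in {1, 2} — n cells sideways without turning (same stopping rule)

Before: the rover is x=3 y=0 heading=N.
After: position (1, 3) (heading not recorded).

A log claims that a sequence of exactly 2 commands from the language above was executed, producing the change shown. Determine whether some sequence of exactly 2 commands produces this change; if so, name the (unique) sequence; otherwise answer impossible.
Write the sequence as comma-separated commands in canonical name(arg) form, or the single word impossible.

key: running move(4) before strafe(left, 2) would end elsewhere — order is forced
begin: x=3 y=0 heading=N
t=1 strafe(left, 2) ⇒ x=1 y=0 heading=N
t=2 move(4) ⇒ x=1 y=3 heading=N
no other 2-command option fits: unique.

strafe(left, 2), move(4)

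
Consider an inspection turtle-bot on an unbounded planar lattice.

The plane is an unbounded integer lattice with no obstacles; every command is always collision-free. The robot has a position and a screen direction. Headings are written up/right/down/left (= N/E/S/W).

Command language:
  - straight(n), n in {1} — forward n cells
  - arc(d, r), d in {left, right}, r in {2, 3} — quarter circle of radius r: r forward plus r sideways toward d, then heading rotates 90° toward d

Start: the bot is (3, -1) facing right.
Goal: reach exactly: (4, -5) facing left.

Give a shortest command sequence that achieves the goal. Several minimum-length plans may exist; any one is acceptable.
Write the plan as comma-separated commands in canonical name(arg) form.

straight(1), arc(right, 2), arc(right, 2)

start: (3, -1) facing right
1. straight(1) → (4, -1) facing right
2. arc(right, 2) → (6, -3) facing down
3. arc(right, 2) → (4, -5) facing left
shorter routes all fall short; 3 is best.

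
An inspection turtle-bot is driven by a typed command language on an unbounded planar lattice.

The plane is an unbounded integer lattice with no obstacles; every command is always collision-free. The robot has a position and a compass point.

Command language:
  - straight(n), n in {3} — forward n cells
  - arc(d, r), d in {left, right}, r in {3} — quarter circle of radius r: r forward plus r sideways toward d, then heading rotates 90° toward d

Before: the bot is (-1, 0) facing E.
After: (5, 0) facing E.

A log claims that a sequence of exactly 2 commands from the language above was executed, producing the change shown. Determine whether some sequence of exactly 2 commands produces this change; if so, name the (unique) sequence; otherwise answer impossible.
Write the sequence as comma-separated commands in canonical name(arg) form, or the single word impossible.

straight(3), straight(3)

key: still facing E at the end — nothing in the sequence rotates
from: (-1, 0) facing E
step 1 (straight(3)): (2, 0) facing E
step 2 (straight(3)): (5, 0) facing E
all 9 alternatives checked — unique.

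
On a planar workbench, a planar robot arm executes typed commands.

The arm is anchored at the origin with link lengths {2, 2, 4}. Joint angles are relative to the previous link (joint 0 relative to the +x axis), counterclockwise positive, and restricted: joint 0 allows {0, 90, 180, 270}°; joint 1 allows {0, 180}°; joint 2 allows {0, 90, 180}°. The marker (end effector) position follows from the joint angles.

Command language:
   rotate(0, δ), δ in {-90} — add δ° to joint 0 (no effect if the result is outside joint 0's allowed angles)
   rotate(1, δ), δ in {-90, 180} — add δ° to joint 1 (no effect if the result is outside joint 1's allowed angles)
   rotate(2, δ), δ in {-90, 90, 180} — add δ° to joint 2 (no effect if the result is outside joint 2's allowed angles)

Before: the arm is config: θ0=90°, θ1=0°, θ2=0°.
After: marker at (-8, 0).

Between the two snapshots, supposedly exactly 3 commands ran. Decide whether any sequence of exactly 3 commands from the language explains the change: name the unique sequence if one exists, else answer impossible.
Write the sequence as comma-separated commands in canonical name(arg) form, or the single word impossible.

rotate(0, -90), rotate(0, -90), rotate(0, -90)

initial: config: θ0=90°, θ1=0°, θ2=0°
t=1 rotate(0, -90) ⇒ config: θ0=0°, θ1=0°, θ2=0°
t=2 rotate(0, -90) ⇒ config: θ0=270°, θ1=0°, θ2=0°
t=3 rotate(0, -90) ⇒ config: θ0=180°, θ1=0°, θ2=0°
all 216 alternatives checked — unique.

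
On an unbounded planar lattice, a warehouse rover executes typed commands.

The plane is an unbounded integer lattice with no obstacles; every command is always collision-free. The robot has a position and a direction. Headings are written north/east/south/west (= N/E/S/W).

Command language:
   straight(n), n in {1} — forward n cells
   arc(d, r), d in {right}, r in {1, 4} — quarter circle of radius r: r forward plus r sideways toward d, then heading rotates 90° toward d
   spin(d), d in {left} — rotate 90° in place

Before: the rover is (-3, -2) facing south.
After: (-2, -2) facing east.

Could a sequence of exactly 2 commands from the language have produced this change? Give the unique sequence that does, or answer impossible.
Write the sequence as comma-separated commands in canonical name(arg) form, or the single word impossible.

key: order matters: swapping spin(left) and straight(1) lands elsewhere
initial: (-3, -2) facing south
[1] after spin(left): (-3, -2) facing east
[2] after straight(1): (-2, -2) facing east
no rival 2-sequence matches.

spin(left), straight(1)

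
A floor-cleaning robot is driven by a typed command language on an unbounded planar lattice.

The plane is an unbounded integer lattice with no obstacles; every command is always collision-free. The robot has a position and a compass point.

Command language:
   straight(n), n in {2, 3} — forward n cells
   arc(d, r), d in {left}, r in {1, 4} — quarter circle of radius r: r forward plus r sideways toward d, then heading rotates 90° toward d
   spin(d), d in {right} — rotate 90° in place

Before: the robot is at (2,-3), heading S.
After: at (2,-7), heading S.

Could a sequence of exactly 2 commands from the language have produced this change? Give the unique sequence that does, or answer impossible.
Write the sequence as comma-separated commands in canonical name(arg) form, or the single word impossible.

straight(2), straight(2)

key: still facing S at the end — nothing in the sequence rotates
from: at (2,-3), heading S
t=1 straight(2) ⇒ at (2,-5), heading S
t=2 straight(2) ⇒ at (2,-7), heading S
no rival 2-sequence matches.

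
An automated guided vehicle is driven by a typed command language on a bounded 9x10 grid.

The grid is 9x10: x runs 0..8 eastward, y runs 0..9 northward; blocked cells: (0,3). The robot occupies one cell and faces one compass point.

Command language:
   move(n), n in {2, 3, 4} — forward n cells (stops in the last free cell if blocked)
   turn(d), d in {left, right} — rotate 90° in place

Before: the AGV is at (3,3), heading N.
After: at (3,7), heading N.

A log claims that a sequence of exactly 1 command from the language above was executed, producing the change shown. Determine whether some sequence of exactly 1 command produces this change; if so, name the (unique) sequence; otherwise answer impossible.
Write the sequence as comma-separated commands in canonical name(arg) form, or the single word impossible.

move(4)

key: heading stays N — the single command does not turn
begin: at (3,3), heading N
step 1 (move(4)): at (3,7), heading N
uniquely the one of 5 1-step routes that fits.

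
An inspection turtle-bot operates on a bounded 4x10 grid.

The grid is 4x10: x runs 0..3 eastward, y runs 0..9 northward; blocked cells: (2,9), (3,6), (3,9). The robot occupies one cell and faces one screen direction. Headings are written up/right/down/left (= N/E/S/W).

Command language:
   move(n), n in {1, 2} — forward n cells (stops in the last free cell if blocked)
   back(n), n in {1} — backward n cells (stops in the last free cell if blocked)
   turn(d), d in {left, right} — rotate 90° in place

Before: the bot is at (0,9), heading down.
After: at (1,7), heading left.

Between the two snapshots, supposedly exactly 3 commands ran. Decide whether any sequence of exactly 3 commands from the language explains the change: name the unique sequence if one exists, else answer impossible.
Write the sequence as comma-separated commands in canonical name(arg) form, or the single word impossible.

move(2), turn(right), back(1)

key: running back(1) before move(2) would end elsewhere — order is forced
start: at (0,9), heading down
[1] after move(2): at (0,7), heading down
[2] after turn(right): at (0,7), heading left
[3] after back(1): at (1,7), heading left
no rival 3-sequence matches.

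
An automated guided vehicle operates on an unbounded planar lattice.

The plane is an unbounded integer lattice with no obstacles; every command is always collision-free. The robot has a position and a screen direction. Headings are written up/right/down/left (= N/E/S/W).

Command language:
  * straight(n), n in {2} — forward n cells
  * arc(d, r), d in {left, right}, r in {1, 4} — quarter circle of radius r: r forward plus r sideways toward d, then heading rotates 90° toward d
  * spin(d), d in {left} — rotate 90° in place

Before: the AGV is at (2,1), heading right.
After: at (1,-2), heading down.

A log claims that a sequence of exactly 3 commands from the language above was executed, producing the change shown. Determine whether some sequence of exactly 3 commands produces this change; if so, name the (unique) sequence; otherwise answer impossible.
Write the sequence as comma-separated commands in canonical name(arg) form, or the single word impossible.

key: cell and facing (now S) both changed — the 3 commands mix motion and turning
from: at (2,1), heading right
[1] after arc(right, 1): at (3,0), heading down
[2] after arc(right, 1): at (2,-1), heading left
[3] after arc(left, 1): at (1,-2), heading down
no rival 3-sequence matches.

arc(right, 1), arc(right, 1), arc(left, 1)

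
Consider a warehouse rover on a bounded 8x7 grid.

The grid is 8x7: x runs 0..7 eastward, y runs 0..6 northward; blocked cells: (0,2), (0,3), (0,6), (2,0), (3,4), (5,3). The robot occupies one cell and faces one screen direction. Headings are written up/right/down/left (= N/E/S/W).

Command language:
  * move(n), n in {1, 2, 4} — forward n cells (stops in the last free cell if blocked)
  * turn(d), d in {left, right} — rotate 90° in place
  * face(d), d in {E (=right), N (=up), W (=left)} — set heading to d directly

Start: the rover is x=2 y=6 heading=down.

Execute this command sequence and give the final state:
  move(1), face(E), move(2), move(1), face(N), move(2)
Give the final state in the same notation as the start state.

x=5 y=6 heading=up

from: x=2 y=6 heading=down
step 1 (move(1)): x=2 y=5 heading=down
step 2 (face(E)): x=2 y=5 heading=right
step 3 (move(2)): x=4 y=5 heading=right
step 4 (move(1)): x=5 y=5 heading=right
step 5 (face(N)): x=5 y=5 heading=up
step 6 (move(2)): x=5 y=6 heading=up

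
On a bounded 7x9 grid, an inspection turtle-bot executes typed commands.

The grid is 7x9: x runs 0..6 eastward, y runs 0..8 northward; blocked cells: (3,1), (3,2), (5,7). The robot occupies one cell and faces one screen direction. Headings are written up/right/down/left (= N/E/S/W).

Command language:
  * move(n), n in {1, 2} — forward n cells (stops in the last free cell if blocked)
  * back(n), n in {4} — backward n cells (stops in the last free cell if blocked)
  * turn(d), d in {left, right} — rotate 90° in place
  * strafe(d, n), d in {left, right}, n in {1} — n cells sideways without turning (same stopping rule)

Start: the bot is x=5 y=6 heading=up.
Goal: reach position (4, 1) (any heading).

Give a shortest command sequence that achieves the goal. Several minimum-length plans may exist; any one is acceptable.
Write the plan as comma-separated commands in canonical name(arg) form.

back(4), turn(right), back(4), strafe(right, 1)

t0: x=5 y=6 heading=up
1. back(4) → x=5 y=2 heading=up
2. turn(right) → x=5 y=2 heading=right
3. back(4) → x=4 y=2 heading=right
4. strafe(right, 1) → x=4 y=1 heading=right
minimal: 4 command(s), checked below 4.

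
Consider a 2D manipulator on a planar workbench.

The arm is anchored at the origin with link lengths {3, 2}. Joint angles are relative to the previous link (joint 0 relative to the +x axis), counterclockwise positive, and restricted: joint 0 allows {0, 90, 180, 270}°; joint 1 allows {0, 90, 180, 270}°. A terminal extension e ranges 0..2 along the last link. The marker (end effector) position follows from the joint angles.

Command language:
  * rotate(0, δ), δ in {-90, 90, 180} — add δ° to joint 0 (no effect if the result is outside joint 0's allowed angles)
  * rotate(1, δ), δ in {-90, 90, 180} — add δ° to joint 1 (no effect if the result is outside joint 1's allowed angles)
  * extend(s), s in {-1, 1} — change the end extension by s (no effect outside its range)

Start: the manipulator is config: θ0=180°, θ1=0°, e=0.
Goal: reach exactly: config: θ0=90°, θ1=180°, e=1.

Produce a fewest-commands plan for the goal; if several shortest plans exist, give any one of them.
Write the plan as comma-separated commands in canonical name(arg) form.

initial: config: θ0=180°, θ1=0°, e=0
1. rotate(1, 180) → config: θ0=180°, θ1=180°, e=0
2. extend(1) → config: θ0=180°, θ1=180°, e=1
3. rotate(0, -90) → config: θ0=90°, θ1=180°, e=1
nothing shorter than 3 reaches the goal.

rotate(1, 180), extend(1), rotate(0, -90)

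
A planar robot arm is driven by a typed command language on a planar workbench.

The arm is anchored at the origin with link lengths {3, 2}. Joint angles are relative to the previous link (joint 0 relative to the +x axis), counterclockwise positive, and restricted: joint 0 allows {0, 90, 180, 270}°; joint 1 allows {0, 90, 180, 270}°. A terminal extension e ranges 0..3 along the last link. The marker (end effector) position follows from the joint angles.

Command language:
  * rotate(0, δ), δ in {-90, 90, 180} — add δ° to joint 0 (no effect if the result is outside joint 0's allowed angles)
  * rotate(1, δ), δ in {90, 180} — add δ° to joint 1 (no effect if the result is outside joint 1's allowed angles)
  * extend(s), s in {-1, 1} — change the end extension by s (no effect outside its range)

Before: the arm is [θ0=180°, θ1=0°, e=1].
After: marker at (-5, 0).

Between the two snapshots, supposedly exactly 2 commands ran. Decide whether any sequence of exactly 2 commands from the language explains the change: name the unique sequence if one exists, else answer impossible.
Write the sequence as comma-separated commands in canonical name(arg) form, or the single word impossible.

initial: [θ0=180°, θ1=0°, e=1]
1. extend(-1) → [θ0=180°, θ1=0°, e=0]
2. extend(-1) → [θ0=180°, θ1=0°, e=0]
all 49 alternatives checked — unique.

extend(-1), extend(-1)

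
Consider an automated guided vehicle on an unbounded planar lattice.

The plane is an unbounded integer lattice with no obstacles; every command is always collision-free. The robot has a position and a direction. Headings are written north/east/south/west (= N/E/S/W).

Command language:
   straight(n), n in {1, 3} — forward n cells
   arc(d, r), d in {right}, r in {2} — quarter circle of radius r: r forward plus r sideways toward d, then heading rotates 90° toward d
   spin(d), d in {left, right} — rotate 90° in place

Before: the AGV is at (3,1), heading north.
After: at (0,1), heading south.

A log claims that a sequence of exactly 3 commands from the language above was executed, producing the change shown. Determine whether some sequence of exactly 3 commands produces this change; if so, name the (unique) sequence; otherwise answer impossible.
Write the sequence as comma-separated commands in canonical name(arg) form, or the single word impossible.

key: position moved to (0,1) AND the heading swung to S — translation plus rotation needed
t0: at (3,1), heading north
step 1 (spin(left)): at (3,1), heading west
step 2 (straight(3)): at (0,1), heading west
step 3 (spin(left)): at (0,1), heading south
no other 3-command option fits: unique.

spin(left), straight(3), spin(left)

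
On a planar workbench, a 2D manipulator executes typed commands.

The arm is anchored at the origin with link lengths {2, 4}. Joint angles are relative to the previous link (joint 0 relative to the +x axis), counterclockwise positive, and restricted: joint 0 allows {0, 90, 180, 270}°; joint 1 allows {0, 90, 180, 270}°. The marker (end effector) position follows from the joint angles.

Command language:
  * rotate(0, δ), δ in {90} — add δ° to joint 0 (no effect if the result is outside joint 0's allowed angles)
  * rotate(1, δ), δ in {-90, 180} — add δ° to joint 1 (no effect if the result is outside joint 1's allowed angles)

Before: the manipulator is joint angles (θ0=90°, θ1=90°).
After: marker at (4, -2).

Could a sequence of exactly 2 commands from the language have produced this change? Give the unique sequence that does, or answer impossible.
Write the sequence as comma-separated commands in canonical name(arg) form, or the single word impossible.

rotate(0, 90), rotate(0, 90)

begin: joint angles (θ0=90°, θ1=90°)
1. rotate(0, 90) → joint angles (θ0=180°, θ1=90°)
2. rotate(0, 90) → joint angles (θ0=270°, θ1=90°)
no other 2-command option fits: unique.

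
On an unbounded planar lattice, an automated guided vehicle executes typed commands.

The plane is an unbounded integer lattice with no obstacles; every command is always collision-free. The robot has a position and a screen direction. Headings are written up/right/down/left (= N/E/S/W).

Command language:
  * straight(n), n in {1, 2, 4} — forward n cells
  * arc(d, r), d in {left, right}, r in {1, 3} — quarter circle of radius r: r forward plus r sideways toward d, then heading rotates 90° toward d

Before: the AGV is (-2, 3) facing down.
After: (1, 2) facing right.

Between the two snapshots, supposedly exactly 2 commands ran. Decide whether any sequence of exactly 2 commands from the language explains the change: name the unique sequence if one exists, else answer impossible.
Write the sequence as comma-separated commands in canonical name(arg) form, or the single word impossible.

key: running straight(2) before arc(left, 1) would end elsewhere — order is forced
begin: (-2, 3) facing down
[1] after arc(left, 1): (-1, 2) facing right
[2] after straight(2): (1, 2) facing right
no rival 2-sequence matches.

arc(left, 1), straight(2)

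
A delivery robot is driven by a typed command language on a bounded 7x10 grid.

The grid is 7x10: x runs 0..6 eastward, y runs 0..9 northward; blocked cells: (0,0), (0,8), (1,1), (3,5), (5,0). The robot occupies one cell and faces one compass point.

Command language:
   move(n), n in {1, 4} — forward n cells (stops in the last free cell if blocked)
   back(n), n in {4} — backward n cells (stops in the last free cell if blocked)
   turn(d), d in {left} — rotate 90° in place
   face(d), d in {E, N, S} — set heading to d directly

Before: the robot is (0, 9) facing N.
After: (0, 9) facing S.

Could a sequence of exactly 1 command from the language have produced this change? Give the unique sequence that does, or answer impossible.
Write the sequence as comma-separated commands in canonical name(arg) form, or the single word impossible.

face(S)

key: (0,9) unchanged — the single command moves nothing
initial: (0, 9) facing N
1. face(S) → (0, 9) facing S
no rival 1-sequence matches.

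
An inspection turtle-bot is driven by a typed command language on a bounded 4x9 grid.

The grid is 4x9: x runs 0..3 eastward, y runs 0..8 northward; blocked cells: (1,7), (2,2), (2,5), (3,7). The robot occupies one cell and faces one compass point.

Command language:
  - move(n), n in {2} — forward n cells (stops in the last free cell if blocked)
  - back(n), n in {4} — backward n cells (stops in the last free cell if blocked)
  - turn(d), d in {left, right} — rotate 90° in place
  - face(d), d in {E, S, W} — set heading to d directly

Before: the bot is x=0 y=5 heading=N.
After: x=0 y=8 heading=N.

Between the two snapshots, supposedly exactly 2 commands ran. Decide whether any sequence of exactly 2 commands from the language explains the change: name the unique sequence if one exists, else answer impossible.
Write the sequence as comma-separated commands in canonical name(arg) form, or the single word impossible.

move(2), move(2)

key: the second move(2) runs into the grid edge before its full distance
begin: x=0 y=5 heading=N
step 1 (move(2)): x=0 y=7 heading=N
step 2 (move(2)): x=0 y=8 heading=N
no other 2-command option fits: unique.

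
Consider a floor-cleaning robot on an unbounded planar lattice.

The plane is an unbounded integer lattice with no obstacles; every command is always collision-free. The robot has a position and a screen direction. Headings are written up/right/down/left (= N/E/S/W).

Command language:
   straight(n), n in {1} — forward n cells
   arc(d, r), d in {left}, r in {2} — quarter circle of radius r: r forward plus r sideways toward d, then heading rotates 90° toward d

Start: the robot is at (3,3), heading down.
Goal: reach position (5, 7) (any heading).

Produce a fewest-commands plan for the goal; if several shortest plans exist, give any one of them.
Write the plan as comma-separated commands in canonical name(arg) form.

arc(left, 2), arc(left, 2), straight(1), straight(1), arc(left, 2)

t0: at (3,3), heading down
step 1 (arc(left, 2)): at (5,1), heading right
step 2 (arc(left, 2)): at (7,3), heading up
step 3 (straight(1)): at (7,4), heading up
step 4 (straight(1)): at (7,5), heading up
step 5 (arc(left, 2)): at (5,7), heading left
nothing shorter than 5 reaches the goal.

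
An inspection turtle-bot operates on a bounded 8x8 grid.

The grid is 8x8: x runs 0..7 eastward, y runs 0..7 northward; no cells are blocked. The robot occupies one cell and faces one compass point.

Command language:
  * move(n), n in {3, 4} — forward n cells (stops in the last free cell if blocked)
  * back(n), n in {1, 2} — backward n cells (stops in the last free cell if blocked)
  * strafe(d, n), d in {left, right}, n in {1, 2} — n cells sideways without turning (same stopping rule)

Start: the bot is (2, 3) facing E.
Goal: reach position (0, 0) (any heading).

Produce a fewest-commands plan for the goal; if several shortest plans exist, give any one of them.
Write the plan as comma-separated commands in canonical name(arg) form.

from: (2, 3) facing E
1. strafe(right, 1) → (2, 2) facing E
2. back(2) → (0, 2) facing E
3. strafe(right, 2) → (0, 0) facing E
shorter routes all fall short; 3 is best.

strafe(right, 1), back(2), strafe(right, 2)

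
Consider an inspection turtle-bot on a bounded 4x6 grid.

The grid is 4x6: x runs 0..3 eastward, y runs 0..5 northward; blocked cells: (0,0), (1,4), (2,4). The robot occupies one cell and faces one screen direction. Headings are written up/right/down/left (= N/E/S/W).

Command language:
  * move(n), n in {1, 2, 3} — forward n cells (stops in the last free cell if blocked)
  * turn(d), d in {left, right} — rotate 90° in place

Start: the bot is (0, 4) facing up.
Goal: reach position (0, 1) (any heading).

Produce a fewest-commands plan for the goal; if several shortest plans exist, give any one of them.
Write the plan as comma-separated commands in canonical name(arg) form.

initial: (0, 4) facing up
1. turn(left) → (0, 4) facing left
2. turn(left) → (0, 4) facing down
3. move(3) → (0, 1) facing down
no 2-step plan works, so 3 is optimal.

turn(left), turn(left), move(3)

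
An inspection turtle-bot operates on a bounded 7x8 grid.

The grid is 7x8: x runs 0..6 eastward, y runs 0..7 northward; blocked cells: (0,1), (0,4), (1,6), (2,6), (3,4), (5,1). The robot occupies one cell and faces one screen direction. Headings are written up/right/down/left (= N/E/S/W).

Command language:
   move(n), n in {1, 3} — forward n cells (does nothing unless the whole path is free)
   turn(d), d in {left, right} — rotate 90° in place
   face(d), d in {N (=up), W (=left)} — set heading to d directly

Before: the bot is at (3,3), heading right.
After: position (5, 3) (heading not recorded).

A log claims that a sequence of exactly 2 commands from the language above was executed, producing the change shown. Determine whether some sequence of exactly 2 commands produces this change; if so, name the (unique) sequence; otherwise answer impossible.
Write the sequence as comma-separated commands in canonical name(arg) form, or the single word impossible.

initial: at (3,3), heading right
step 1 (move(1)): at (4,3), heading right
step 2 (move(1)): at (5,3), heading right
no rival 2-sequence matches.

move(1), move(1)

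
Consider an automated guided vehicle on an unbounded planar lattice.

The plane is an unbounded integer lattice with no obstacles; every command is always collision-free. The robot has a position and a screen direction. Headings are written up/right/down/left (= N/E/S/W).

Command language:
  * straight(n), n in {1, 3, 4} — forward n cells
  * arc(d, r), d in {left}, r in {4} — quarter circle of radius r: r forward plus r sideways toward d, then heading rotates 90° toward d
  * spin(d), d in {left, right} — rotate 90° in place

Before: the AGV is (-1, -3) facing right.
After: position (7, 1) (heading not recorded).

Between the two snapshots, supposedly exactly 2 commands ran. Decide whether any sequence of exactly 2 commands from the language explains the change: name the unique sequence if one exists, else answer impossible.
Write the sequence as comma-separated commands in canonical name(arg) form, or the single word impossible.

straight(4), arc(left, 4)

key: order matters: swapping straight(4) and arc(left, 4) lands elsewhere
begin: (-1, -3) facing right
1. straight(4) → (3, -3) facing right
2. arc(left, 4) → (7, 1) facing up
no other 2-command option fits: unique.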